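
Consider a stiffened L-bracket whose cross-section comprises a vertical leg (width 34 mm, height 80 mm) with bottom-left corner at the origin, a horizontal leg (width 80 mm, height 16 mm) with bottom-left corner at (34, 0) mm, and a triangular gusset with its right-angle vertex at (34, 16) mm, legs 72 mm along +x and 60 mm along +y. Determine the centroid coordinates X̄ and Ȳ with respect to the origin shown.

Part | A | x̄ᵢ | ȳᵢ | A·x̄ᵢ | A·ȳᵢ
vertical leg | 2720.00 | 17.00 | 40.00 | 46240.00 | 108800.00
horizontal leg | 1280.00 | 74.00 | 8.00 | 94720.00 | 10240.00
gusset | 2160.00 | 58.00 | 36.00 | 125280.00 | 77760.00
Σ | 6160.00 |  |  | 266240.00 | 196800.00
X̄ = 266240.00 / 6160.00 = 43.22 mm
Ȳ = 196800.00 / 6160.00 = 31.95 mm

X̄ = 43.22 mm, Ȳ = 31.95 mm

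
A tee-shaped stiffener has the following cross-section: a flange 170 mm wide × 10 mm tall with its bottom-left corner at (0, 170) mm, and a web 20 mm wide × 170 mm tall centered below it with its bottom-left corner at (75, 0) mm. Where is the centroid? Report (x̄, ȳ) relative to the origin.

Part | A | x̄ᵢ | ȳᵢ | A·x̄ᵢ | A·ȳᵢ
web | 3400.00 | 85.00 | 85.00 | 289000.00 | 289000.00
flange | 1700.00 | 85.00 | 175.00 | 144500.00 | 297500.00
Σ | 5100.00 |  |  | 433500.00 | 586500.00
x̄ = 433500.00 / 5100.00 = 85.00 mm
ȳ = 586500.00 / 5100.00 = 115.00 mm

x̄ = 85.00 mm, ȳ = 115.00 mm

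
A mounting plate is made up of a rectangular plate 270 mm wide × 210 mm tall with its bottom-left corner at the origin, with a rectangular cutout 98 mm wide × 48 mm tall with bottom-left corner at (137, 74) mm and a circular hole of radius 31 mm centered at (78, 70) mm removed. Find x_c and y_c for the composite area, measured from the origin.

plate: A = 270 × 210 = 56700.00, centroid at (135.00, 105.00).
hole 1: A = −(98 × 48) = -4704.00, centroid at (186.00, 98.00).
hole 2: A = −π·31² = -3019.07, centroid at (78.00, 70.00).
ΣA = 48976.93 mm²
ΣAx_c = (56700.00)(135.00) + (-4704.00)(186.00) + (-3019.07)(78.00) = 6544068.50 mm³
ΣAy_c = (56700.00)(105.00) + (-4704.00)(98.00) + (-3019.07)(70.00) = 5281173.06 mm³
x_c = 6544068.50 / 48976.93 = 133.62 mm
y_c = 5281173.06 / 48976.93 = 107.83 mm

x_c = 133.62 mm, y_c = 107.83 mm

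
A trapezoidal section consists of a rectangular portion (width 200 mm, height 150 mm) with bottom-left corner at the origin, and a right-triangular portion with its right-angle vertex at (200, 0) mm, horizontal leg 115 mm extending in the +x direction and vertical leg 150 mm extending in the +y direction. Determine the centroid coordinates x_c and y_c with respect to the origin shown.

rectangular portion: A = 200 × 150 = 30000.00, centroid at (100.00, 75.00).
triangular portion: A = ½·115·150 = 8625.00, centroid at (238.33, 50.00).
ΣA = 38625.00 mm², ΣAx_c = 5055625.00 mm³, ΣAy_c = 2681250.00 mm³.
x_c = 5055625.00/38625.00 = 130.89 mm; y_c = 2681250.00/38625.00 = 69.42 mm.

x_c = 130.89 mm, y_c = 69.42 mm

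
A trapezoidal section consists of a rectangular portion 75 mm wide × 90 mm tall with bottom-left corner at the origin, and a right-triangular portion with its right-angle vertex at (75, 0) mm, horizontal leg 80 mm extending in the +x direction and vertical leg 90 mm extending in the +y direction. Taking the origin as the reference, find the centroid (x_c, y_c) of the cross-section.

rectangular portion: A = 75 × 90 = 6750.00, centroid at (37.50, 45.00).
triangular portion: A = ½·80·90 = 3600.00, centroid at (101.67, 30.00).
ΣA = 10350.00 mm²
ΣAx_c = (6750.00)(37.50) + (3600.00)(101.67) = 619125.00 mm³
ΣAy_c = (6750.00)(45.00) + (3600.00)(30.00) = 411750.00 mm³
x_c = 619125.00 / 10350.00 = 59.82 mm
y_c = 411750.00 / 10350.00 = 39.78 mm

x_c = 59.82 mm, y_c = 39.78 mm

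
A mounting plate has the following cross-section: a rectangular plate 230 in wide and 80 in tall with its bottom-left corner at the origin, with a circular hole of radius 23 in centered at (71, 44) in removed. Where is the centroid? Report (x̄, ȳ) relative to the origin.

Part | A | x̄ᵢ | ȳᵢ | A·x̄ᵢ | A·ȳᵢ
plate | 18400.00 | 115.00 | 40.00 | 2116000.00 | 736000.00
hole | -1661.90 | 71.00 | 44.00 | -117995.08 | -73123.71
Σ | 16738.10 |  |  | 1998004.92 | 662876.29
x̄ = 1998004.92 / 16738.10 = 119.37 in
ȳ = 662876.29 / 16738.10 = 39.60 in

x̄ = 119.37 in, ȳ = 39.60 in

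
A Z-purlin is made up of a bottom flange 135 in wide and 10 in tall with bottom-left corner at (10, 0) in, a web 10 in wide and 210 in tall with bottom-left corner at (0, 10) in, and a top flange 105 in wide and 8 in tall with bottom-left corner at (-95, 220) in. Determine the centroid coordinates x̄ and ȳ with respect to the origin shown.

Part | A | x̄ᵢ | ȳᵢ | A·x̄ᵢ | A·ȳᵢ
bottom flange | 1350.00 | 77.50 | 5.00 | 104625.00 | 6750.00
web | 2100.00 | 5.00 | 115.00 | 10500.00 | 241500.00
top flange | 840.00 | -42.50 | 224.00 | -35700.00 | 188160.00
Σ | 4290.00 |  |  | 79425.00 | 436410.00
x̄ = 79425.00 / 4290.00 = 18.51 in
ȳ = 436410.00 / 4290.00 = 101.73 in

x̄ = 18.51 in, ȳ = 101.73 in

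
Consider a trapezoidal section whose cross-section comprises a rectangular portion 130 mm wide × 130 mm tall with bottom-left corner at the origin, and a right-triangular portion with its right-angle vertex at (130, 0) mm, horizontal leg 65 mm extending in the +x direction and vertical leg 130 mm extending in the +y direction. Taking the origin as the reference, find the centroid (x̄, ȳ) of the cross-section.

x̄ = 82.33 mm, ȳ = 60.67 mm

rectangular portion: A = 130 × 130 = 16900.00, centroid at (65.00, 65.00).
triangular portion: A = ½·65·130 = 4225.00, centroid at (151.67, 43.33).
ΣA = 21125.00 mm², ΣAx̄ = 1739291.67 mm³, ΣAȳ = 1281583.33 mm³.
x̄ = 1739291.67/21125.00 = 82.33 mm; ȳ = 1281583.33/21125.00 = 60.67 mm.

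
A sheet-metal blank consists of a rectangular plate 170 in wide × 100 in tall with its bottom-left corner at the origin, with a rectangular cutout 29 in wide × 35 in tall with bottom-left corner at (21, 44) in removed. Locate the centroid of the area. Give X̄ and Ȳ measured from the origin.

X̄ = 88.14 in, Ȳ = 49.27 in

plate: A = 170 × 100 = 17000.00, centroid at (85.00, 50.00).
hole: A = −(29 × 35) = -1015.00, centroid at (35.50, 61.50).
ΣA = 15985.00 in², ΣAX̄ = 1408967.50 in³, ΣAȲ = 787577.50 in³.
X̄ = 1408967.50/15985.00 = 88.14 in; Ȳ = 787577.50/15985.00 = 49.27 in.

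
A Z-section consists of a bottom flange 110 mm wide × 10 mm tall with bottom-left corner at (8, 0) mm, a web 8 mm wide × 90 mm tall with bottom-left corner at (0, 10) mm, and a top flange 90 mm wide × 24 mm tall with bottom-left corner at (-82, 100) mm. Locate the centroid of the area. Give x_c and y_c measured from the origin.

x_c = -1.94 mm, y_c = 72.12 mm

bottom flange: A = 110 × 10 = 1100.00, centroid at (63.00, 5.00).
web: A = 8 × 90 = 720.00, centroid at (4.00, 55.00).
top flange: A = 90 × 24 = 2160.00, centroid at (-37.00, 112.00).
ΣA = 3980.00 mm², ΣAx_c = -7740.00 mm³, ΣAy_c = 287020.00 mm³.
x_c = -7740.00/3980.00 = -1.94 mm; y_c = 287020.00/3980.00 = 72.12 mm.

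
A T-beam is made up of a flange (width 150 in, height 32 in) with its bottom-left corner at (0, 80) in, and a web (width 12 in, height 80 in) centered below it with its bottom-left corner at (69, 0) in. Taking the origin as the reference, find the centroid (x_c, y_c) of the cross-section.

x_c = 75.00 in, y_c = 86.67 in

web: A = 12 × 80 = 960.00, centroid at (75.00, 40.00).
flange: A = 150 × 32 = 4800.00, centroid at (75.00, 96.00).
ΣA = 5760.00 in², ΣAx_c = 432000.00 in³, ΣAy_c = 499200.00 in³.
x_c = 432000.00/5760.00 = 75.00 in; y_c = 499200.00/5760.00 = 86.67 in.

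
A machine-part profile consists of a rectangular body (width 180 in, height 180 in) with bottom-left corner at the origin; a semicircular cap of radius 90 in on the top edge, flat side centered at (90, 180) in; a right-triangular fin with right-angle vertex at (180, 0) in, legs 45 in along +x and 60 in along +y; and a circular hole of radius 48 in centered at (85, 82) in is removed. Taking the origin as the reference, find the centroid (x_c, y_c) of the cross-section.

Part | A | x̄ᵢ | ȳᵢ | A·x̄ᵢ | A·ȳᵢ
rectangular body | 32400.00 | 90.00 | 90.00 | 2916000.00 | 2916000.00
semicircular top | 12723.45 | 90.00 | 218.20 | 1145110.52 | 2776221.04
triangular fin | 1350.00 | 195.00 | 20.00 | 263250.00 | 27000.00
hole | -7238.23 | 85.00 | 82.00 | -615249.51 | -593534.82
Σ | 39235.22 |  |  | 3709111.02 | 5125686.23
x_c = 3709111.02 / 39235.22 = 94.54 in
y_c = 5125686.23 / 39235.22 = 130.64 in

x_c = 94.54 in, y_c = 130.64 in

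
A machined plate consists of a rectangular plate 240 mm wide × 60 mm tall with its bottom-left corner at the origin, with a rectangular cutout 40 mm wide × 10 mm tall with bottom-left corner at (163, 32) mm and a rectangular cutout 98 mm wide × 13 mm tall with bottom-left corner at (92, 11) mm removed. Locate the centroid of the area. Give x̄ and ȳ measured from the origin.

Part | A | x̄ᵢ | ȳᵢ | A·x̄ᵢ | A·ȳᵢ
plate | 14400.00 | 120.00 | 30.00 | 1728000.00 | 432000.00
hole 1 | -400.00 | 183.00 | 37.00 | -73200.00 | -14800.00
hole 2 | -1274.00 | 141.00 | 17.50 | -179634.00 | -22295.00
Σ | 12726.00 |  |  | 1475166.00 | 394905.00
x̄ = 1475166.00 / 12726.00 = 115.92 mm
ȳ = 394905.00 / 12726.00 = 31.03 mm

x̄ = 115.92 mm, ȳ = 31.03 mm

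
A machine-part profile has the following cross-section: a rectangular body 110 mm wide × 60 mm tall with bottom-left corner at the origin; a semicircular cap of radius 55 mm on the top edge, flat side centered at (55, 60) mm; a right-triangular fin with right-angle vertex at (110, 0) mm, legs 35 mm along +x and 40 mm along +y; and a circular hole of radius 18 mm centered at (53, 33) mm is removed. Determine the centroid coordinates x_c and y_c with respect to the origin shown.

rectangular body: A = 110 × 60 = 6600.00, centroid at (55.00, 30.00).
semicircular top: A = ½π·55² = 4751.66, centroid at (55.00, 83.34).
triangular fin: A = ½·35·40 = 700.00, centroid at (121.67, 13.33).
hole: A = −π·18² = -1017.88, centroid at (53.00, 33.00).
ΣA = 11033.78 mm², ΣAx_c = 655560.48 mm³, ΣAy_c = 569759.62 mm³.
x_c = 655560.48/11033.78 = 59.41 mm; y_c = 569759.62/11033.78 = 51.64 mm.

x_c = 59.41 mm, y_c = 51.64 mm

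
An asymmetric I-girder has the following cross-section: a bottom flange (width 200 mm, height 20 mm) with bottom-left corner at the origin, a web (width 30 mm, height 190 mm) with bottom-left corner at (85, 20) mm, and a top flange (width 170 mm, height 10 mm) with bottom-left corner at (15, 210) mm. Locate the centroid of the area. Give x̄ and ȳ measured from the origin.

x̄ = 100.00 mm, ȳ = 93.07 mm

bottom flange: A = 200 × 20 = 4000.00, centroid at (100.00, 10.00).
web: A = 30 × 190 = 5700.00, centroid at (100.00, 115.00).
top flange: A = 170 × 10 = 1700.00, centroid at (100.00, 215.00).
ΣA = 11400.00 mm², ΣAx̄ = 1140000.00 mm³, ΣAȳ = 1061000.00 mm³.
x̄ = 1140000.00/11400.00 = 100.00 mm; ȳ = 1061000.00/11400.00 = 93.07 mm.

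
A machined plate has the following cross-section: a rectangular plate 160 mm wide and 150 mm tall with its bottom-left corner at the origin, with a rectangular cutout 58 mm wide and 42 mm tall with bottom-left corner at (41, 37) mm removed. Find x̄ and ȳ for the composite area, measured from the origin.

x̄ = 81.13 mm, ȳ = 76.92 mm

plate: A = 160 × 150 = 24000.00, centroid at (80.00, 75.00).
hole: A = −(58 × 42) = -2436.00, centroid at (70.00, 58.00).
ΣA = 21564.00 mm²
ΣAx̄ = (24000.00)(80.00) + (-2436.00)(70.00) = 1749480.00 mm³
ΣAȳ = (24000.00)(75.00) + (-2436.00)(58.00) = 1658712.00 mm³
x̄ = 1749480.00 / 21564.00 = 81.13 mm
ȳ = 1658712.00 / 21564.00 = 76.92 mm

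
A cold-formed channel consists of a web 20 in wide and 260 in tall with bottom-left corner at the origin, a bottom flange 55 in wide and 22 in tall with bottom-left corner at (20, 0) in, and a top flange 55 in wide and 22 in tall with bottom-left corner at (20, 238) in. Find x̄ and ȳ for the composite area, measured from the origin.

x̄ = 21.91 in, ȳ = 130.00 in

web: A = 20 × 260 = 5200.00, centroid at (10.00, 130.00).
bottom flange: A = 55 × 22 = 1210.00, centroid at (47.50, 11.00).
top flange: A = 55 × 22 = 1210.00, centroid at (47.50, 249.00).
ΣA = 7620.00 in², ΣAx̄ = 166950.00 in³, ΣAȳ = 990600.00 in³.
x̄ = 166950.00/7620.00 = 21.91 in; ȳ = 990600.00/7620.00 = 130.00 in.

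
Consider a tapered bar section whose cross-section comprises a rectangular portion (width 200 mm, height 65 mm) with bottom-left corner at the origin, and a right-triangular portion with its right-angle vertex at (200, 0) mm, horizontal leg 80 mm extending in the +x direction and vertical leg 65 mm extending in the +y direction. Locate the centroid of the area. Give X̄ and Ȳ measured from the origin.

X̄ = 121.11 mm, Ȳ = 30.69 mm

rectangular portion: A = 200 × 65 = 13000.00, centroid at (100.00, 32.50).
triangular portion: A = ½·80·65 = 2600.00, centroid at (226.67, 21.67).
ΣA = 15600.00 mm²
ΣAX̄ = (13000.00)(100.00) + (2600.00)(226.67) = 1889333.33 mm³
ΣAȲ = (13000.00)(32.50) + (2600.00)(21.67) = 478833.33 mm³
X̄ = 1889333.33 / 15600.00 = 121.11 mm
Ȳ = 478833.33 / 15600.00 = 30.69 mm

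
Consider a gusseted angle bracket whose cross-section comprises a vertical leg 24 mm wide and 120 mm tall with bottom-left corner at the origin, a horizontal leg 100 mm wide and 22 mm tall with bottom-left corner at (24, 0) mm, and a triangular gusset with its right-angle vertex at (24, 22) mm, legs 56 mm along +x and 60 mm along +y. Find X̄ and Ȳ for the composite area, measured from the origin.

X̄ = 39.80 mm, Ȳ = 39.58 mm

Part | A | x̄ᵢ | ȳᵢ | A·x̄ᵢ | A·ȳᵢ
vertical leg | 2880.00 | 12.00 | 60.00 | 34560.00 | 172800.00
horizontal leg | 2200.00 | 74.00 | 11.00 | 162800.00 | 24200.00
gusset | 1680.00 | 42.67 | 42.00 | 71680.00 | 70560.00
Σ | 6760.00 |  |  | 269040.00 | 267560.00
X̄ = 269040.00 / 6760.00 = 39.80 mm
Ȳ = 267560.00 / 6760.00 = 39.58 mm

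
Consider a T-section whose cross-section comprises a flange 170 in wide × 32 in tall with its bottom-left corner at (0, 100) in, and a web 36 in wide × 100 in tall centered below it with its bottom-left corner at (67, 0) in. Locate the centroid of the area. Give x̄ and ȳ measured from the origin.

x̄ = 85.00 in, ȳ = 89.72 in

Part | A | x̄ᵢ | ȳᵢ | A·x̄ᵢ | A·ȳᵢ
web | 3600.00 | 85.00 | 50.00 | 306000.00 | 180000.00
flange | 5440.00 | 85.00 | 116.00 | 462400.00 | 631040.00
Σ | 9040.00 |  |  | 768400.00 | 811040.00
x̄ = 768400.00 / 9040.00 = 85.00 in
ȳ = 811040.00 / 9040.00 = 89.72 in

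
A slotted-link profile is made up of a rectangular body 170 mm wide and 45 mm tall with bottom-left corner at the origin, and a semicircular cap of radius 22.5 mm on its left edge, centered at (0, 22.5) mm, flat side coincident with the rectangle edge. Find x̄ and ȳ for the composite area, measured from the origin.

x̄ = 76.10 mm, ȳ = 22.50 mm

rectangular body: A = 170 × 45 = 7650.00, centroid at (85.00, 22.50).
semicircular end: A = ½π·22.5² = 795.22, centroid at (-9.55, 22.50).
ΣA = 8445.22 mm², ΣAx̄ = 642656.25 mm³, ΣAȳ = 190017.35 mm³.
x̄ = 642656.25/8445.22 = 76.10 mm; ȳ = 190017.35/8445.22 = 22.50 mm.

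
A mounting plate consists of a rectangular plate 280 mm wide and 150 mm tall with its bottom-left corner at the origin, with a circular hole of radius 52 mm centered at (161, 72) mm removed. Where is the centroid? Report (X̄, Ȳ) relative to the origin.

X̄ = 134.68 mm, Ȳ = 75.76 mm

plate: A = 280 × 150 = 42000.00, centroid at (140.00, 75.00).
hole: A = −π·52² = -8494.87, centroid at (161.00, 72.00).
ΣA = 33505.13 mm², ΣAX̄ = 4512326.49 mm³, ΣAȲ = 2538369.61 mm³.
X̄ = 4512326.49/33505.13 = 134.68 mm; Ȳ = 2538369.61/33505.13 = 75.76 mm.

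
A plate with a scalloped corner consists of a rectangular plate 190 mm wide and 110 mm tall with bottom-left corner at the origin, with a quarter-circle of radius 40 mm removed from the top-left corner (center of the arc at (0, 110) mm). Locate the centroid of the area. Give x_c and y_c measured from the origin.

Part | A | x̄ᵢ | ȳᵢ | A·x̄ᵢ | A·ȳᵢ
plate | 20900.00 | 95.00 | 55.00 | 1985500.00 | 1149500.00
removed quarter-circle | -1256.64 | 16.98 | 93.02 | -21333.33 | -116896.74
Σ | 19643.36 |  |  | 1964166.67 | 1032603.26
x_c = 1964166.67 / 19643.36 = 99.99 mm
y_c = 1032603.26 / 19643.36 = 52.57 mm

x_c = 99.99 mm, y_c = 52.57 mm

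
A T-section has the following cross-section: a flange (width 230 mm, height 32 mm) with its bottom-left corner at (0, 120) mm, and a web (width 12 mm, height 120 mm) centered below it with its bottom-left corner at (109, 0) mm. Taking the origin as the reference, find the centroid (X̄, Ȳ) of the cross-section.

X̄ = 115.00 mm, Ȳ = 123.56 mm

web: A = 12 × 120 = 1440.00, centroid at (115.00, 60.00).
flange: A = 230 × 32 = 7360.00, centroid at (115.00, 136.00).
ΣA = 8800.00 mm², ΣAX̄ = 1012000.00 mm³, ΣAȲ = 1087360.00 mm³.
X̄ = 1012000.00/8800.00 = 115.00 mm; Ȳ = 1087360.00/8800.00 = 123.56 mm.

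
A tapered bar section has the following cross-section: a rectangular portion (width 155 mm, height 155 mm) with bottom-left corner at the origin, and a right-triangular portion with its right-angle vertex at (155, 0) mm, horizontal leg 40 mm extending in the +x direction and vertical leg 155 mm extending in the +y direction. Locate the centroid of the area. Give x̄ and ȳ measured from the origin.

x̄ = 87.88 mm, ȳ = 74.55 mm

Part | A | x̄ᵢ | ȳᵢ | A·x̄ᵢ | A·ȳᵢ
rectangular portion | 24025.00 | 77.50 | 77.50 | 1861937.50 | 1861937.50
triangular portion | 3100.00 | 168.33 | 51.67 | 521833.33 | 160166.67
Σ | 27125.00 |  |  | 2383770.83 | 2022104.17
x̄ = 2383770.83 / 27125.00 = 87.88 mm
ȳ = 2022104.17 / 27125.00 = 74.55 mm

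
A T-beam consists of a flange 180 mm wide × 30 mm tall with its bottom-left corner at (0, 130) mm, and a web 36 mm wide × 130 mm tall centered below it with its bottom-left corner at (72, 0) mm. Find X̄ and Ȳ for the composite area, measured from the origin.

X̄ = 90.00 mm, Ȳ = 107.86 mm

web: A = 36 × 130 = 4680.00, centroid at (90.00, 65.00).
flange: A = 180 × 30 = 5400.00, centroid at (90.00, 145.00).
ΣA = 10080.00 mm², ΣAX̄ = 907200.00 mm³, ΣAȲ = 1087200.00 mm³.
X̄ = 907200.00/10080.00 = 90.00 mm; Ȳ = 1087200.00/10080.00 = 107.86 mm.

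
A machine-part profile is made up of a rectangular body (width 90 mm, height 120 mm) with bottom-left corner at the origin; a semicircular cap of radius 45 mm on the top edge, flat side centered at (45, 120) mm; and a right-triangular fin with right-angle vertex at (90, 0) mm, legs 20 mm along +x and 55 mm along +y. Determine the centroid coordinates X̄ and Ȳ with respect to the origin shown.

X̄ = 46.96 mm, Ȳ = 75.74 mm

Part | A | x̄ᵢ | ȳᵢ | A·x̄ᵢ | A·ȳᵢ
rectangular body | 10800.00 | 45.00 | 60.00 | 486000.00 | 648000.00
semicircular top | 3180.86 | 45.00 | 139.10 | 143138.82 | 442453.51
triangular fin | 550.00 | 96.67 | 18.33 | 53166.67 | 10083.33
Σ | 14530.86 |  |  | 682305.48 | 1100536.84
X̄ = 682305.48 / 14530.86 = 46.96 mm
Ȳ = 1100536.84 / 14530.86 = 75.74 mm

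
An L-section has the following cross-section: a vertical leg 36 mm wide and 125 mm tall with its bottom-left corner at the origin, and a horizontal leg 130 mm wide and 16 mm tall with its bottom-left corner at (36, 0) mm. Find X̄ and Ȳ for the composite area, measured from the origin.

Part | A | x̄ᵢ | ȳᵢ | A·x̄ᵢ | A·ȳᵢ
vertical leg | 4500.00 | 18.00 | 62.50 | 81000.00 | 281250.00
horizontal leg | 2080.00 | 101.00 | 8.00 | 210080.00 | 16640.00
Σ | 6580.00 |  |  | 291080.00 | 297890.00
X̄ = 291080.00 / 6580.00 = 44.24 mm
Ȳ = 297890.00 / 6580.00 = 45.27 mm

X̄ = 44.24 mm, Ȳ = 45.27 mm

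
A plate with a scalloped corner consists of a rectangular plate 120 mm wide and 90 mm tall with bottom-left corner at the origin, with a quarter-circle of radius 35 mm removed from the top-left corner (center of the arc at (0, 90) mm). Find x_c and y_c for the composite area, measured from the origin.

x_c = 64.42 mm, y_c = 42.05 mm

plate: A = 120 × 90 = 10800.00, centroid at (60.00, 45.00).
removed quarter-circle: A = −¼π·35² = -962.11, centroid at (14.85, 75.15).
ΣA = 9837.89 mm²
ΣAx_c = (10800.00)(60.00) + (-962.11)(14.85) = 633708.33 mm³
ΣAy_c = (10800.00)(45.00) + (-962.11)(75.15) = 413701.52 mm³
x_c = 633708.33 / 9837.89 = 64.42 mm
y_c = 413701.52 / 9837.89 = 42.05 mm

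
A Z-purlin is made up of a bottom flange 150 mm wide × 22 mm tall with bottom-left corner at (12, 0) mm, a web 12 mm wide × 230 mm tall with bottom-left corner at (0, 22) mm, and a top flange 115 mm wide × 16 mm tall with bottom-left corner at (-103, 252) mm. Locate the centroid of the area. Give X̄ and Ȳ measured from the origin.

X̄ = 27.84 mm, Ȳ = 113.02 mm

bottom flange: A = 150 × 22 = 3300.00, centroid at (87.00, 11.00).
web: A = 12 × 230 = 2760.00, centroid at (6.00, 137.00).
top flange: A = 115 × 16 = 1840.00, centroid at (-45.50, 260.00).
ΣA = 7900.00 mm², ΣAX̄ = 219940.00 mm³, ΣAȲ = 892820.00 mm³.
X̄ = 219940.00/7900.00 = 27.84 mm; Ȳ = 892820.00/7900.00 = 113.02 mm.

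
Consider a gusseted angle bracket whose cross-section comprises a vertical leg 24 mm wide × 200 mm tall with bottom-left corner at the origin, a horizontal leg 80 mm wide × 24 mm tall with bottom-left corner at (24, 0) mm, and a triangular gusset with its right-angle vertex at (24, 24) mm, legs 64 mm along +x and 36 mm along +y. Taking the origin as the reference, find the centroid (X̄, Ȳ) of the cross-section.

Part | A | x̄ᵢ | ȳᵢ | A·x̄ᵢ | A·ȳᵢ
vertical leg | 4800.00 | 12.00 | 100.00 | 57600.00 | 480000.00
horizontal leg | 1920.00 | 64.00 | 12.00 | 122880.00 | 23040.00
gusset | 1152.00 | 45.33 | 36.00 | 52224.00 | 41472.00
Σ | 7872.00 |  |  | 232704.00 | 544512.00
X̄ = 232704.00 / 7872.00 = 29.56 mm
Ȳ = 544512.00 / 7872.00 = 69.17 mm

X̄ = 29.56 mm, Ȳ = 69.17 mm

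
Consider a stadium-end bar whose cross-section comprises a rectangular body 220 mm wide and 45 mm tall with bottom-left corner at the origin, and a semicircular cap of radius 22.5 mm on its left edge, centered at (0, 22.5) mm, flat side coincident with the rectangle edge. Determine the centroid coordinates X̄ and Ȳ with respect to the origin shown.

X̄ = 101.11 mm, Ȳ = 22.50 mm

rectangular body: A = 220 × 45 = 9900.00, centroid at (110.00, 22.50).
semicircular end: A = ½π·22.5² = 795.22, centroid at (-9.55, 22.50).
ΣA = 10695.22 mm²
ΣAX̄ = (9900.00)(110.00) + (795.22)(-9.55) = 1081406.25 mm³
ΣAȲ = (9900.00)(22.50) + (795.22)(22.50) = 240642.35 mm³
X̄ = 1081406.25 / 10695.22 = 101.11 mm
Ȳ = 240642.35 / 10695.22 = 22.50 mm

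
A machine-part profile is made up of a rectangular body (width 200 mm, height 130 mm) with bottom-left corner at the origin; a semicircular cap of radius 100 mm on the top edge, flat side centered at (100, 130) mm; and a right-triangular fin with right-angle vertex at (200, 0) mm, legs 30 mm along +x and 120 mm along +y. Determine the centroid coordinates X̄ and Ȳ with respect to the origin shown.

X̄ = 104.55 mm, Ȳ = 102.76 mm

rectangular body: A = 200 × 130 = 26000.00, centroid at (100.00, 65.00).
semicircular top: A = ½π·100² = 15707.96, centroid at (100.00, 172.44).
triangular fin: A = ½·30·120 = 1800.00, centroid at (210.00, 40.00).
ΣA = 43507.96 mm²
ΣAX̄ = (26000.00)(100.00) + (15707.96)(100.00) + (1800.00)(210.00) = 4548796.33 mm³
ΣAȲ = (26000.00)(65.00) + (15707.96)(172.44) + (1800.00)(40.00) = 4470701.89 mm³
X̄ = 4548796.33 / 43507.96 = 104.55 mm
Ȳ = 4470701.89 / 43507.96 = 102.76 mm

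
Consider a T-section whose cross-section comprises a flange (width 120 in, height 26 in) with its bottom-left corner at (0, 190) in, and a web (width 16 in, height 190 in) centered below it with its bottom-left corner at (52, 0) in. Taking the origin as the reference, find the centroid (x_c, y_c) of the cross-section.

x_c = 60.00 in, y_c = 149.70 in

Part | A | x̄ᵢ | ȳᵢ | A·x̄ᵢ | A·ȳᵢ
web | 3040.00 | 60.00 | 95.00 | 182400.00 | 288800.00
flange | 3120.00 | 60.00 | 203.00 | 187200.00 | 633360.00
Σ | 6160.00 |  |  | 369600.00 | 922160.00
x_c = 369600.00 / 6160.00 = 60.00 in
y_c = 922160.00 / 6160.00 = 149.70 in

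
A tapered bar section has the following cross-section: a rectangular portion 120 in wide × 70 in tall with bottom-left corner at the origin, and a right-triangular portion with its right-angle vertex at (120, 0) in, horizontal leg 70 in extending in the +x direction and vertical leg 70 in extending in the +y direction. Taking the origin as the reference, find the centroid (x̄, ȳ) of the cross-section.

Part | A | x̄ᵢ | ȳᵢ | A·x̄ᵢ | A·ȳᵢ
rectangular portion | 8400.00 | 60.00 | 35.00 | 504000.00 | 294000.00
triangular portion | 2450.00 | 143.33 | 23.33 | 351166.67 | 57166.67
Σ | 10850.00 |  |  | 855166.67 | 351166.67
x̄ = 855166.67 / 10850.00 = 78.82 in
ȳ = 351166.67 / 10850.00 = 32.37 in

x̄ = 78.82 in, ȳ = 32.37 in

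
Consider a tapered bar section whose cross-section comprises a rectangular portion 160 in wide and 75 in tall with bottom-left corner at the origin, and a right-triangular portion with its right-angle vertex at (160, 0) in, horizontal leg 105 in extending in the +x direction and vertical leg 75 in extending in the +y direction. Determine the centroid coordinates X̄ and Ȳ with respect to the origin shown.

X̄ = 108.41 in, Ȳ = 34.41 in

Part | A | x̄ᵢ | ȳᵢ | A·x̄ᵢ | A·ȳᵢ
rectangular portion | 12000.00 | 80.00 | 37.50 | 960000.00 | 450000.00
triangular portion | 3937.50 | 195.00 | 25.00 | 767812.50 | 98437.50
Σ | 15937.50 |  |  | 1727812.50 | 548437.50
X̄ = 1727812.50 / 15937.50 = 108.41 in
Ȳ = 548437.50 / 15937.50 = 34.41 in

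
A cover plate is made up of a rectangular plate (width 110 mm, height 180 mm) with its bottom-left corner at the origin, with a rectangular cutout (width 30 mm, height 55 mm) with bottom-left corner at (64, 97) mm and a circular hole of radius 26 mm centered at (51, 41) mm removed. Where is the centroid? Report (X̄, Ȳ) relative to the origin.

plate: A = 110 × 180 = 19800.00, centroid at (55.00, 90.00).
hole 1: A = −(30 × 55) = -1650.00, centroid at (79.00, 124.50).
hole 2: A = −π·26² = -2123.72, centroid at (51.00, 41.00).
ΣA = 16026.28 mm², ΣAX̄ = 850340.45 mm³, ΣAȲ = 1489502.62 mm³.
X̄ = 850340.45/16026.28 = 53.06 mm; Ȳ = 1489502.62/16026.28 = 92.94 mm.

X̄ = 53.06 mm, Ȳ = 92.94 mm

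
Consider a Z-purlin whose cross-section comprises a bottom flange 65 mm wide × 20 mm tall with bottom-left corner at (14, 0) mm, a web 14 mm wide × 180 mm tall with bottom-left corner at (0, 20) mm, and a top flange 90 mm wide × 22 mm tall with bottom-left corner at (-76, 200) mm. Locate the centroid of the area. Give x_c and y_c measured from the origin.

Part | A | x̄ᵢ | ȳᵢ | A·x̄ᵢ | A·ȳᵢ
bottom flange | 1300.00 | 46.50 | 10.00 | 60450.00 | 13000.00
web | 2520.00 | 7.00 | 110.00 | 17640.00 | 277200.00
top flange | 1980.00 | -31.00 | 211.00 | -61380.00 | 417780.00
Σ | 5800.00 |  |  | 16710.00 | 707980.00
x_c = 16710.00 / 5800.00 = 2.88 mm
y_c = 707980.00 / 5800.00 = 122.07 mm

x_c = 2.88 mm, y_c = 122.07 mm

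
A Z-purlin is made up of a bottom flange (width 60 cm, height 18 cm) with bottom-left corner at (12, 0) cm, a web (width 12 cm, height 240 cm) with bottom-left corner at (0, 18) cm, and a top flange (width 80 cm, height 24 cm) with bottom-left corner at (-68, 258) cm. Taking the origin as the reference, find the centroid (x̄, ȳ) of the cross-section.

x̄ = 1.51 cm, ȳ = 157.41 cm

bottom flange: A = 60 × 18 = 1080.00, centroid at (42.00, 9.00).
web: A = 12 × 240 = 2880.00, centroid at (6.00, 138.00).
top flange: A = 80 × 24 = 1920.00, centroid at (-28.00, 270.00).
ΣA = 5880.00 cm², ΣAx̄ = 8880.00 cm³, ΣAȳ = 925560.00 cm³.
x̄ = 8880.00/5880.00 = 1.51 cm; ȳ = 925560.00/5880.00 = 157.41 cm.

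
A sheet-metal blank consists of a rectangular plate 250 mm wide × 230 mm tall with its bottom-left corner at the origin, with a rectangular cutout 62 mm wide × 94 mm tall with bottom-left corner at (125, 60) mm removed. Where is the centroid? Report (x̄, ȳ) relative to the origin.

Part | A | x̄ᵢ | ȳᵢ | A·x̄ᵢ | A·ȳᵢ
plate | 57500.00 | 125.00 | 115.00 | 7187500.00 | 6612500.00
hole | -5828.00 | 156.00 | 107.00 | -909168.00 | -623596.00
Σ | 51672.00 |  |  | 6278332.00 | 5988904.00
x̄ = 6278332.00 / 51672.00 = 121.50 mm
ȳ = 5988904.00 / 51672.00 = 115.90 mm

x̄ = 121.50 mm, ȳ = 115.90 mm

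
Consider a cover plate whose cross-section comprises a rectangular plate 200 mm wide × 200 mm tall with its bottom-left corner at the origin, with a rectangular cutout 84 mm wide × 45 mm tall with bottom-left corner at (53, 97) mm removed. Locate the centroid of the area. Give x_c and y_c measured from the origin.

Part | A | x̄ᵢ | ȳᵢ | A·x̄ᵢ | A·ȳᵢ
plate | 40000.00 | 100.00 | 100.00 | 4000000.00 | 4000000.00
hole | -3780.00 | 95.00 | 119.50 | -359100.00 | -451710.00
Σ | 36220.00 |  |  | 3640900.00 | 3548290.00
x_c = 3640900.00 / 36220.00 = 100.52 mm
y_c = 3548290.00 / 36220.00 = 97.96 mm

x_c = 100.52 mm, y_c = 97.96 mm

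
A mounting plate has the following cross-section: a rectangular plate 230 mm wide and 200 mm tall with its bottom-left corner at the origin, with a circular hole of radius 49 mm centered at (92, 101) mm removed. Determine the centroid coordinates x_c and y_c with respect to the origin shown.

Part | A | x̄ᵢ | ȳᵢ | A·x̄ᵢ | A·ȳᵢ
plate | 46000.00 | 115.00 | 100.00 | 5290000.00 | 4600000.00
hole | -7542.96 | 92.00 | 101.00 | -693952.68 | -761839.36
Σ | 38457.04 |  |  | 4596047.32 | 3838160.64
x_c = 4596047.32 / 38457.04 = 119.51 mm
y_c = 3838160.64 / 38457.04 = 99.80 mm

x_c = 119.51 mm, y_c = 99.80 mm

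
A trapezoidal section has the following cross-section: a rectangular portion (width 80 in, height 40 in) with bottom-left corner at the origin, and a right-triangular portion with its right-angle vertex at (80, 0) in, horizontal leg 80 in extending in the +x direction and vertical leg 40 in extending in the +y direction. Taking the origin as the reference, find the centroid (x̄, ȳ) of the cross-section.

x̄ = 62.22 in, ȳ = 17.78 in

rectangular portion: A = 80 × 40 = 3200.00, centroid at (40.00, 20.00).
triangular portion: A = ½·80·40 = 1600.00, centroid at (106.67, 13.33).
ΣA = 4800.00 in², ΣAx̄ = 298666.67 in³, ΣAȳ = 85333.33 in³.
x̄ = 298666.67/4800.00 = 62.22 in; ȳ = 85333.33/4800.00 = 17.78 in.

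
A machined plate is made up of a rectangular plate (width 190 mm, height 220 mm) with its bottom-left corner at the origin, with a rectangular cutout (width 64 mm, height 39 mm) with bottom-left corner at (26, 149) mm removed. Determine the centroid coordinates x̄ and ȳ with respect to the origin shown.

plate: A = 190 × 220 = 41800.00, centroid at (95.00, 110.00).
hole: A = −(64 × 39) = -2496.00, centroid at (58.00, 168.50).
ΣA = 39304.00 mm², ΣAx̄ = 3826232.00 mm³, ΣAȳ = 4177424.00 mm³.
x̄ = 3826232.00/39304.00 = 97.35 mm; ȳ = 4177424.00/39304.00 = 106.28 mm.

x̄ = 97.35 mm, ȳ = 106.28 mm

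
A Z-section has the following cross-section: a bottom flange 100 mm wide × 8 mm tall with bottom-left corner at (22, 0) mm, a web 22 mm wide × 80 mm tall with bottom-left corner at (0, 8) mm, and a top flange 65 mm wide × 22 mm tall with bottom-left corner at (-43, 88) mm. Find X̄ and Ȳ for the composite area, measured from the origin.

X̄ = 15.53 mm, Ȳ = 57.46 mm

bottom flange: A = 100 × 8 = 800.00, centroid at (72.00, 4.00).
web: A = 22 × 80 = 1760.00, centroid at (11.00, 48.00).
top flange: A = 65 × 22 = 1430.00, centroid at (-10.50, 99.00).
ΣA = 3990.00 mm²
ΣAX̄ = (800.00)(72.00) + (1760.00)(11.00) + (1430.00)(-10.50) = 61945.00 mm³
ΣAȲ = (800.00)(4.00) + (1760.00)(48.00) + (1430.00)(99.00) = 229250.00 mm³
X̄ = 61945.00 / 3990.00 = 15.53 mm
Ȳ = 229250.00 / 3990.00 = 57.46 mm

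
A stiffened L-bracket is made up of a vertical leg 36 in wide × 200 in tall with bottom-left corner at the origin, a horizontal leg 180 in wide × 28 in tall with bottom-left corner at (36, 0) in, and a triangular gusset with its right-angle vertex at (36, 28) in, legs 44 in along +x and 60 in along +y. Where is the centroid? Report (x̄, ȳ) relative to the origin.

Part | A | x̄ᵢ | ȳᵢ | A·x̄ᵢ | A·ȳᵢ
vertical leg | 7200.00 | 18.00 | 100.00 | 129600.00 | 720000.00
horizontal leg | 5040.00 | 126.00 | 14.00 | 635040.00 | 70560.00
gusset | 1320.00 | 50.67 | 48.00 | 66880.00 | 63360.00
Σ | 13560.00 |  |  | 831520.00 | 853920.00
x̄ = 831520.00 / 13560.00 = 61.32 in
ȳ = 853920.00 / 13560.00 = 62.97 in

x̄ = 61.32 in, ȳ = 62.97 in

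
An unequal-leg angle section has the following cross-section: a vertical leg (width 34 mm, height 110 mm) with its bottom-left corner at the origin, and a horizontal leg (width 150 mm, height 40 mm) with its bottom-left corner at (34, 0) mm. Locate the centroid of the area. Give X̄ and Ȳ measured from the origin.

X̄ = 73.67 mm, Ȳ = 33.44 mm

vertical leg: A = 34 × 110 = 3740.00, centroid at (17.00, 55.00).
horizontal leg: A = 150 × 40 = 6000.00, centroid at (109.00, 20.00).
ΣA = 9740.00 mm²
ΣAX̄ = (3740.00)(17.00) + (6000.00)(109.00) = 717580.00 mm³
ΣAȲ = (3740.00)(55.00) + (6000.00)(20.00) = 325700.00 mm³
X̄ = 717580.00 / 9740.00 = 73.67 mm
Ȳ = 325700.00 / 9740.00 = 33.44 mm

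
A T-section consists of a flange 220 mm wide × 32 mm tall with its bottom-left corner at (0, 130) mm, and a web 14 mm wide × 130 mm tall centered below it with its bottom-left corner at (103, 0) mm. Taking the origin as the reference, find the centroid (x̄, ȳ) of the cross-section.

x̄ = 110.00 mm, ȳ = 129.36 mm

Part | A | x̄ᵢ | ȳᵢ | A·x̄ᵢ | A·ȳᵢ
web | 1820.00 | 110.00 | 65.00 | 200200.00 | 118300.00
flange | 7040.00 | 110.00 | 146.00 | 774400.00 | 1027840.00
Σ | 8860.00 |  |  | 974600.00 | 1146140.00
x̄ = 974600.00 / 8860.00 = 110.00 mm
ȳ = 1146140.00 / 8860.00 = 129.36 mm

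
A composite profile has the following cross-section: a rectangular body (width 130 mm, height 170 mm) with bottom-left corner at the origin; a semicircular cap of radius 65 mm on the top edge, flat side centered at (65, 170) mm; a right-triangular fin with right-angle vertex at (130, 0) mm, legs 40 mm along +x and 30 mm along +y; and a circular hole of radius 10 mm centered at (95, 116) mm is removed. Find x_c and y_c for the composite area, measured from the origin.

x_c = 66.29 mm, y_c = 108.86 mm

Part | A | x̄ᵢ | ȳᵢ | A·x̄ᵢ | A·ȳᵢ
rectangular body | 22100.00 | 65.00 | 85.00 | 1436500.00 | 1878500.00
semicircular top | 6636.61 | 65.00 | 197.59 | 431379.94 | 1311307.80
triangular fin | 600.00 | 143.33 | 10.00 | 86000.00 | 6000.00
hole | -314.16 | 95.00 | 116.00 | -29845.13 | -36442.47
Σ | 29022.46 |  |  | 1924034.81 | 3159365.32
x_c = 1924034.81 / 29022.46 = 66.29 mm
y_c = 3159365.32 / 29022.46 = 108.86 mm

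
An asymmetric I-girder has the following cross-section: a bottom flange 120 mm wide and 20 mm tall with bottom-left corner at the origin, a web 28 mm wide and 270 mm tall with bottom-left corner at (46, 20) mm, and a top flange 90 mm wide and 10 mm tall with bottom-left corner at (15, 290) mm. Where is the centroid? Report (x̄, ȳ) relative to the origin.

Part | A | x̄ᵢ | ȳᵢ | A·x̄ᵢ | A·ȳᵢ
bottom flange | 2400.00 | 60.00 | 10.00 | 144000.00 | 24000.00
web | 7560.00 | 60.00 | 155.00 | 453600.00 | 1171800.00
top flange | 900.00 | 60.00 | 295.00 | 54000.00 | 265500.00
Σ | 10860.00 |  |  | 651600.00 | 1461300.00
x̄ = 651600.00 / 10860.00 = 60.00 mm
ȳ = 1461300.00 / 10860.00 = 134.56 mm

x̄ = 60.00 mm, ȳ = 134.56 mm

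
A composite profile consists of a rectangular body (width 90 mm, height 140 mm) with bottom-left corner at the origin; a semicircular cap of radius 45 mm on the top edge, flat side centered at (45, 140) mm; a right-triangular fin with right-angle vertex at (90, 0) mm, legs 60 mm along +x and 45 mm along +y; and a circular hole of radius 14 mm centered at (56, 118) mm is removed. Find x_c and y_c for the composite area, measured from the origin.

rectangular body: A = 90 × 140 = 12600.00, centroid at (45.00, 70.00).
semicircular top: A = ½π·45² = 3180.86, centroid at (45.00, 159.10).
triangular fin: A = ½·60·45 = 1350.00, centroid at (110.00, 15.00).
hole: A = −π·14² = -615.75, centroid at (56.00, 118.00).
ΣA = 16515.11 mm², ΣAx_c = 824156.69 mm³, ΣAy_c = 1335662.00 mm³.
x_c = 824156.69/16515.11 = 49.90 mm; y_c = 1335662.00/16515.11 = 80.88 mm.

x_c = 49.90 mm, y_c = 80.88 mm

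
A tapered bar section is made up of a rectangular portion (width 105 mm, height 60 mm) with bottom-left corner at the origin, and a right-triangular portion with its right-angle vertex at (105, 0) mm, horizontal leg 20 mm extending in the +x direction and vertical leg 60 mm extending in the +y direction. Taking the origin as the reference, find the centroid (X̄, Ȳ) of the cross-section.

X̄ = 57.64 mm, Ȳ = 29.13 mm

rectangular portion: A = 105 × 60 = 6300.00, centroid at (52.50, 30.00).
triangular portion: A = ½·20·60 = 600.00, centroid at (111.67, 20.00).
ΣA = 6900.00 mm²
ΣAX̄ = (6300.00)(52.50) + (600.00)(111.67) = 397750.00 mm³
ΣAȲ = (6300.00)(30.00) + (600.00)(20.00) = 201000.00 mm³
X̄ = 397750.00 / 6900.00 = 57.64 mm
Ȳ = 201000.00 / 6900.00 = 29.13 mm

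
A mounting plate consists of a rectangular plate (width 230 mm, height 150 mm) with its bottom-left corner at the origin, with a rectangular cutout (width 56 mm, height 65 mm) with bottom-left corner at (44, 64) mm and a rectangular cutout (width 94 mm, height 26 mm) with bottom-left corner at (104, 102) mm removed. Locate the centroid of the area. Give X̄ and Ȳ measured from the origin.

plate: A = 230 × 150 = 34500.00, centroid at (115.00, 75.00).
hole 1: A = −(56 × 65) = -3640.00, centroid at (72.00, 96.50).
hole 2: A = −(94 × 26) = -2444.00, centroid at (151.00, 115.00).
ΣA = 28416.00 mm²
ΣAX̄ = (34500.00)(115.00) + (-3640.00)(72.00) + (-2444.00)(151.00) = 3336376.00 mm³
ΣAȲ = (34500.00)(75.00) + (-3640.00)(96.50) + (-2444.00)(115.00) = 1955180.00 mm³
X̄ = 3336376.00 / 28416.00 = 117.41 mm
Ȳ = 1955180.00 / 28416.00 = 68.81 mm

X̄ = 117.41 mm, Ȳ = 68.81 mm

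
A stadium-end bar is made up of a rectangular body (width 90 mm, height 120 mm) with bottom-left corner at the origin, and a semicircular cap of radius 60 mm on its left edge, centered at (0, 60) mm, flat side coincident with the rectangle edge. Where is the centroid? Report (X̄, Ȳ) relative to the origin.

X̄ = 20.78 mm, Ȳ = 60.00 mm

rectangular body: A = 90 × 120 = 10800.00, centroid at (45.00, 60.00).
semicircular end: A = ½π·60² = 5654.87, centroid at (-25.46, 60.00).
ΣA = 16454.87 mm²
ΣAX̄ = (10800.00)(45.00) + (5654.87)(-25.46) = 342000.00 mm³
ΣAȲ = (10800.00)(60.00) + (5654.87)(60.00) = 987292.01 mm³
X̄ = 342000.00 / 16454.87 = 20.78 mm
Ȳ = 987292.01 / 16454.87 = 60.00 mm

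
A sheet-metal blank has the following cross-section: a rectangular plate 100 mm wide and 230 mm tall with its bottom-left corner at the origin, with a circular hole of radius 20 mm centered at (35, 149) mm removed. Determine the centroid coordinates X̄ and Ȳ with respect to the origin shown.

X̄ = 50.87 mm, Ȳ = 113.04 mm

Part | A | x̄ᵢ | ȳᵢ | A·x̄ᵢ | A·ȳᵢ
plate | 23000.00 | 50.00 | 115.00 | 1150000.00 | 2645000.00
hole | -1256.64 | 35.00 | 149.00 | -43982.30 | -187238.92
Σ | 21743.36 |  |  | 1106017.70 | 2457761.08
X̄ = 1106017.70 / 21743.36 = 50.87 mm
Ȳ = 2457761.08 / 21743.36 = 113.04 mm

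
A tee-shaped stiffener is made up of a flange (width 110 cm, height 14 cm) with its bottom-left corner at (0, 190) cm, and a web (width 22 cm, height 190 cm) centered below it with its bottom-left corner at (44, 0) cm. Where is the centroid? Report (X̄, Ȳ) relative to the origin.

web: A = 22 × 190 = 4180.00, centroid at (55.00, 95.00).
flange: A = 110 × 14 = 1540.00, centroid at (55.00, 197.00).
ΣA = 5720.00 cm²
ΣAX̄ = (4180.00)(55.00) + (1540.00)(55.00) = 314600.00 cm³
ΣAȲ = (4180.00)(95.00) + (1540.00)(197.00) = 700480.00 cm³
X̄ = 314600.00 / 5720.00 = 55.00 cm
Ȳ = 700480.00 / 5720.00 = 122.46 cm

X̄ = 55.00 cm, Ȳ = 122.46 cm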